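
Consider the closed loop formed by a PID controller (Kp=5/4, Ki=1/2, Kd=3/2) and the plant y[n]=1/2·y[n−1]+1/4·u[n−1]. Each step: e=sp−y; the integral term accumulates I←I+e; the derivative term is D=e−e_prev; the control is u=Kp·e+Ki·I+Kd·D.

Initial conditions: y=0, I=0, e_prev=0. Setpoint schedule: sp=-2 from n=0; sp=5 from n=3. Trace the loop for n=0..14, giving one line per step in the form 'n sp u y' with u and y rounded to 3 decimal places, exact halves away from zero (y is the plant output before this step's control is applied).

0 -2 -6.500 0.000
1 -2 0.781 -1.625
2 -2 -5.119 -0.617
3 5 21.608 -1.588
4 5 -7.192 4.608
5 5 15.629 0.506
6 5 -0.153 4.160
7 5 12.633 2.042
8 5 3.988 4.179
9 5 11.155 3.087
10 5 6.425 4.332
11 5 10.447 3.772
12 5 7.863 4.498
13 5 10.123 4.215
14 5 8.715 4.638

(exact arithmetic carried between steps; '≈' marks a value shown rounded to 6 d.p. or computed from one; I and e_prev carry over from the previous line; the table rounds u and y to 3 d.p., halves away from zero)
n=0: y=0, sp=-2, e=sp−y=-2; I=-2, D=e−e_prev=-2; u=5/4·(-2)+1/2·(-2)+3/2·(-2)=-6.5; next y=1/2·0+1/4·(-6.5)=-1.625
n=1: y=-1.625, sp=-2, e=sp−y=-0.375; I=-2.375, D=e−e_prev=1.625; u=5/4·(-0.375)+1/2·(-2.375)+3/2·1.625=0.78125; next y=1/2·(-1.625)+1/4·0.78125≈-0.617188
n=2: y≈-0.617188, sp=-2, e=sp−y≈-1.382813; I≈-3.757813, D=e−e_prev≈-1.007813; u=5/4·(-1.382813)+1/2·(-3.757813)+3/2·(-1.007813)≈-5.119141; next y=1/2·(-0.617188)+1/4·(-5.119141)≈-1.588379
n=3: y≈-1.588379, sp=5, e=sp−y≈6.588379; I≈2.830566, D=e−e_prev≈7.971191; u=5/4·6.588379+1/2·2.830566+3/2·7.971191≈21.607544; next y=1/2·(-1.588379)+1/4·21.607544≈4.607697
n=4: y≈4.607697, sp=5, e=sp−y≈0.392303; I≈3.222870, D=e−e_prev≈-6.196075; u=5/4·0.392303+1/2·3.222870+3/2·(-6.196075)≈-7.192299; next y=1/2·4.607697+1/4·(-7.192299)≈0.505774
n=5: y≈0.505774, sp=5, e=sp−y≈4.494226; I≈7.717096, D=e−e_prev≈4.101923; u=5/4·4.494226+1/2·7.717096+3/2·4.101923≈15.629216; next y=1/2·0.505774+1/4·15.629216≈4.160191
n=6: y≈4.160191, sp=5, e=sp−y≈0.839809; I≈8.556906, D=e−e_prev≈-3.654417; u=5/4·0.839809+1/2·8.556906+3/2·(-3.654417)≈-0.153411; next y=1/2·4.160191+1/4·(-0.153411)≈2.041743
n=7: y≈2.041743, sp=5, e=sp−y≈2.958257; I≈11.515163, D=e−e_prev≈2.118448; u=5/4·2.958257+1/2·11.515163+3/2·2.118448≈12.633076; next y=1/2·2.041743+1/4·12.633076≈4.179140
n=8: y≈4.179140, sp=5, e=sp−y≈0.820860; I≈12.336023, D=e−e_prev≈-2.137398; u=5/4·0.820860+1/2·12.336023+3/2·(-2.137398)≈3.987990; next y=1/2·4.179140+1/4·3.987990≈3.086568
n=9: y≈3.086568, sp=5, e=sp−y≈1.913432; I≈14.249455, D=e−e_prev≈1.092573; u=5/4·1.913432+1/2·14.249455+3/2·1.092573≈11.155377; next y=1/2·3.086568+1/4·11.155377≈4.332128
n=10: y≈4.332128, sp=5, e=sp−y≈0.667872; I≈14.917327, D=e−e_prev≈-1.245561; u=5/4·0.667872+1/2·14.917327+3/2·(-1.245561)≈6.425163; next y=1/2·4.332128+1/4·6.425163≈3.772355
n=11: y≈3.772355, sp=5, e=sp−y≈1.227645; I≈16.144973, D=e−e_prev≈0.559773; u=5/4·1.227645+1/2·16.144973+3/2·0.559773≈10.446703; next y=1/2·3.772355+1/4·10.446703≈4.497853
n=12: y≈4.497853, sp=5, e=sp−y≈0.502147; I≈16.647119, D=e−e_prev≈-0.725498; u=5/4·0.502147+1/2·16.647119+3/2·(-0.725498)≈7.862996; next y=1/2·4.497853+1/4·7.862996≈4.214676
n=13: y≈4.214676, sp=5, e=sp−y≈0.785324; I≈17.432444, D=e−e_prev≈0.283178; u=5/4·0.785324+1/2·17.432444+3/2·0.283178≈10.122644; next y=1/2·4.214676+1/4·10.122644≈4.637999
n=14: y≈4.637999, sp=5, e=sp−y≈0.362001; I≈17.794445, D=e−e_prev≈-0.423323; u=5/4·0.362001+1/2·17.794445+3/2·(-0.423323)≈8.714739; next y=1/2·4.637999+1/4·8.714739≈4.497684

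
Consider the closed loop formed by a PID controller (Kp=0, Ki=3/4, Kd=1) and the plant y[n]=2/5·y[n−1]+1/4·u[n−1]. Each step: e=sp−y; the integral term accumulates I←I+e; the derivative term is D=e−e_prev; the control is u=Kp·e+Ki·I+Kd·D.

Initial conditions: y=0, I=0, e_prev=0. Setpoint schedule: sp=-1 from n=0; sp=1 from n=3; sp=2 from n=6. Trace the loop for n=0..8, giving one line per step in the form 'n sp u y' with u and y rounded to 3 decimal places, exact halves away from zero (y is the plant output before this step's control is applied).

(exact arithmetic carried between steps; '≈' marks a value shown rounded to 6 d.p. or computed from one; I and e_prev carry over from the previous line; the table rounds u and y to 3 d.p., halves away from zero)
n=0: y=0, sp=-1, e=sp−y=-1; I=-1, D=e−e_prev=-1; u=0·(-1)+3/4·(-1)+1·(-1)=-1.75; next y=2/5·0+1/4·(-1.75)=-0.4375
n=1: y=-0.4375, sp=-1, e=sp−y=-0.5625; I=-1.5625, D=e−e_prev=0.4375; u=0·(-0.5625)+3/4·(-1.5625)+1·0.4375=-0.734375; next y=2/5·(-0.4375)+1/4·(-0.734375)≈-0.358594
n=2: y≈-0.358594, sp=-1, e=sp−y≈-0.641406; I≈-2.203906, D=e−e_prev≈-0.078906; u=0·(-0.641406)+3/4·(-2.203906)+1·(-0.078906)≈-1.731836; next y=2/5·(-0.358594)+1/4·(-1.731836)≈-0.576396
n=3: y≈-0.576396, sp=1, e=sp−y≈1.576396; I≈-0.627510, D=e−e_prev≈2.217803; u=0·1.576396+3/4·(-0.627510)+1·2.217803≈1.747170; next y=2/5·(-0.576396)+1/4·1.747170≈0.206234
n=4: y≈0.206234, sp=1, e=sp−y≈0.793766; I≈0.166256, D=e−e_prev≈-0.782630; u=0·0.793766+3/4·0.166256+1·(-0.782630)≈-0.657938; next y=2/5·0.206234+1/4·(-0.657938)≈-0.081991
n=5: y≈-0.081991, sp=1, e=sp−y≈1.081991; I≈1.248247, D=e−e_prev≈0.288225; u=0·1.081991+3/4·1.248247+1·0.288225≈1.224410; next y=2/5·(-0.081991)+1/4·1.224410≈0.273306
n=6: y≈0.273306, sp=2, e=sp−y≈1.726694; I≈2.974941, D=e−e_prev≈0.644703; u=0·1.726694+3/4·2.974941+1·0.644703≈2.875909; next y=2/5·0.273306+1/4·2.875909≈0.828300
n=7: y≈0.828300, sp=2, e=sp−y≈1.171700; I≈4.146641, D=e−e_prev≈-0.554993; u=0·1.171700+3/4·4.146641+1·(-0.554993)≈2.554988; next y=2/5·0.828300+1/4·2.554988≈0.970067
n=8: y≈0.970067, sp=2, e=sp−y≈1.029933; I≈5.176575, D=e−e_prev≈-0.141767; u=0·1.029933+3/4·5.176575+1·(-0.141767)≈3.740664; next y=2/5·0.970067+1/4·3.740664≈1.323193

0 -1 -1.750 0.000
1 -1 -0.734 -0.438
2 -1 -1.732 -0.359
3 1 1.747 -0.576
4 1 -0.658 0.206
5 1 1.224 -0.082
6 2 2.876 0.273
7 2 2.555 0.828
8 2 3.741 0.970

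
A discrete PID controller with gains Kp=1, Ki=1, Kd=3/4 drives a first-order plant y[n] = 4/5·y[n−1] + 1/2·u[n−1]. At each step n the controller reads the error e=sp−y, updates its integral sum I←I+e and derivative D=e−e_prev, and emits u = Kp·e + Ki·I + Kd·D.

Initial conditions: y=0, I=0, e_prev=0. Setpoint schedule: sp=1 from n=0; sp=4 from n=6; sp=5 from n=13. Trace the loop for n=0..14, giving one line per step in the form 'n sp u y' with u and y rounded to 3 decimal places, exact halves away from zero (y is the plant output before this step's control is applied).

(exact arithmetic carried between steps; '≈' marks a value shown rounded to 6 d.p. or computed from one; I and e_prev carry over from the previous line; the table rounds u and y to 3 d.p., halves away from zero)
n=0: y=0, sp=1, e=sp−y=1; I=1, D=e−e_prev=1; u=1·1+1·1+3/4·1=2.75; next y=4/5·0+1/2·2.75=1.375
n=1: y=1.375, sp=1, e=sp−y=-0.375; I=0.625, D=e−e_prev=-1.375; u=1·(-0.375)+1·0.625+3/4·(-1.375)=-0.78125; next y=4/5·1.375+1/2·(-0.78125)=0.709375
n=2: y=0.709375, sp=1, e=sp−y=0.290625; I=0.915625, D=e−e_prev=0.665625; u=1·0.290625+1·0.915625+3/4·0.665625≈1.705469; next y=4/5·0.709375+1/2·1.705469≈1.420234
n=3: y≈1.420234, sp=1, e=sp−y≈-0.420234; I≈0.495391, D=e−e_prev≈-0.710859; u=1·(-0.420234)+1·0.495391+3/4·(-0.710859)≈-0.457988; next y=4/5·1.420234+1/2·(-0.457988)≈0.907193
n=4: y≈0.907193, sp=1, e=sp−y≈0.092807; I≈0.588197, D=e−e_prev≈0.513041; u=1·0.092807+1·0.588197+3/4·0.513041≈1.065785; next y=4/5·0.907193+1/2·1.065785≈1.258647
n=5: y≈1.258647, sp=1, e=sp−y≈-0.258647; I≈0.329550, D=e−e_prev≈-0.351454; u=1·(-0.258647)+1·0.329550+3/4·(-0.351454)≈-0.192687; next y=4/5·1.258647+1/2·(-0.192687)≈0.910574
n=6: y≈0.910574, sp=4, e=sp−y≈3.089426; I≈3.418976, D=e−e_prev≈3.348073; u=1·3.089426+1·3.418976+3/4·3.348073≈9.019457; next y=4/5·0.910574+1/2·9.019457≈5.238188
n=7: y≈5.238188, sp=4, e=sp−y≈-1.238188; I≈2.180788, D=e−e_prev≈-4.327614; u=1·(-1.238188)+1·2.180788+3/4·(-4.327614)≈-2.303109; next y=4/5·5.238188+1/2·(-2.303109)≈3.038995
n=8: y≈3.038995, sp=4, e=sp−y≈0.961005; I≈3.141793, D=e−e_prev≈2.199192; u=1·0.961005+1·3.141793+3/4·2.199192≈5.752192; next y=4/5·3.038995+1/2·5.752192≈5.307292
n=9: y≈5.307292, sp=4, e=sp−y≈-1.307292; I≈1.834501, D=e−e_prev≈-2.268297; u=1·(-1.307292)+1·1.834501+3/4·(-2.268297)≈-1.174014; next y=4/5·5.307292+1/2·(-1.174014)≈3.658827
n=10: y≈3.658827, sp=4, e=sp−y≈0.341173; I≈2.175674, D=e−e_prev≈1.648465; u=1·0.341173+1·2.175674+3/4·1.648465≈3.753196; next y=4/5·3.658827+1/2·3.753196≈4.803660
n=11: y≈4.803660, sp=4, e=sp−y≈-0.803660; I≈1.372014, D=e−e_prev≈-1.144833; u=1·(-0.803660)+1·1.372014+3/4·(-1.144833)≈-0.290270; next y=4/5·4.803660+1/2·(-0.290270)≈3.697793
n=12: y≈3.697793, sp=4, e=sp−y≈0.302207; I≈1.674222, D=e−e_prev≈1.105867; u=1·0.302207+1·1.674222+3/4·1.105867≈2.805829; next y=4/5·3.697793+1/2·2.805829≈4.361149
n=13: y≈4.361149, sp=5, e=sp−y≈0.638851; I≈2.313073, D=e−e_prev≈0.336644; u=1·0.638851+1·2.313073+3/4·0.336644≈3.204407; next y=4/5·4.361149+1/2·3.204407≈5.091123
n=14: y≈5.091123, sp=5, e=sp−y≈-0.091123; I≈2.221950, D=e−e_prev≈-0.729974; u=1·(-0.091123)+1·2.221950+3/4·(-0.729974)≈1.583347; next y=4/5·5.091123+1/2·1.583347≈4.864572

0 1 2.750 0.000
1 1 -0.781 1.375
2 1 1.705 0.709
3 1 -0.458 1.420
4 1 1.066 0.907
5 1 -0.193 1.259
6 4 9.019 0.911
7 4 -2.303 5.238
8 4 5.752 3.039
9 4 -1.174 5.307
10 4 3.753 3.659
11 4 -0.290 4.804
12 4 2.806 3.698
13 5 3.204 4.361
14 5 1.583 5.091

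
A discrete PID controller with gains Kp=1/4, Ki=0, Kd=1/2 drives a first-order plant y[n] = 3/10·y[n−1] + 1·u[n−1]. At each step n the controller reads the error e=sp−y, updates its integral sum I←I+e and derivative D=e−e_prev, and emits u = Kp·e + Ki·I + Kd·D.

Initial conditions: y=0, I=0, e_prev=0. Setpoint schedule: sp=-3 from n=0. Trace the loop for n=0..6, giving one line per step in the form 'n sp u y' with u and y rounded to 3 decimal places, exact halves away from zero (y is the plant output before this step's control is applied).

(exact arithmetic carried between steps; '≈' marks a value shown rounded to 6 d.p. or computed from one; I and e_prev carry over from the previous line; the table rounds u and y to 3 d.p., halves away from zero)
n=0: y=0, sp=-3, e=sp−y=-3; I=-3, D=e−e_prev=-3; u=1/4·(-3)+0·(-3)+1/2·(-3)=-2.25; next y=3/10·0+1·(-2.25)=-2.25
n=1: y=-2.25, sp=-3, e=sp−y=-0.75; I=-3.75, D=e−e_prev=2.25; u=1/4·(-0.75)+0·(-3.75)+1/2·2.25=0.9375; next y=3/10·(-2.25)+1·0.9375=0.2625
n=2: y=0.2625, sp=-3, e=sp−y=-3.2625; I=-7.0125, D=e−e_prev=-2.5125; u=1/4·(-3.2625)+0·(-7.0125)+1/2·(-2.5125)=-2.071875; next y=3/10·0.2625+1·(-2.071875)=-1.993125
n=3: y=-1.993125, sp=-3, e=sp−y=-1.006875; I=-8.019375, D=e−e_prev=2.255625; u=1/4·(-1.006875)+0·(-8.019375)+1/2·2.255625≈0.876094; next y=3/10·(-1.993125)+1·0.876094≈0.278156
n=4: y≈0.278156, sp=-3, e=sp−y≈-3.278156; I≈-11.297531, D=e−e_prev≈-2.271281; u=1/4·(-3.278156)+0·(-11.297531)+1/2·(-2.271281)≈-1.955180; next y=3/10·0.278156+1·(-1.955180)≈-1.871733
n=5: y≈-1.871733, sp=-3, e=sp−y≈-1.128267; I≈-12.425798, D=e−e_prev≈2.149889; u=1/4·(-1.128267)+0·(-12.425798)+1/2·2.149889≈0.792878; next y=3/10·(-1.871733)+1·0.792878≈0.231358
n=6: y≈0.231358, sp=-3, e=sp−y≈-3.231358; I≈-15.657156, D=e−e_prev≈-2.103091; u=1/4·(-3.231358)+0·(-15.657156)+1/2·(-2.103091)≈-1.859385; next y=3/10·0.231358+1·(-1.859385)≈-1.789977

0 -3 -2.250 0.000
1 -3 0.938 -2.250
2 -3 -2.072 0.263
3 -3 0.876 -1.993
4 -3 -1.955 0.278
5 -3 0.793 -1.872
6 -3 -1.859 0.231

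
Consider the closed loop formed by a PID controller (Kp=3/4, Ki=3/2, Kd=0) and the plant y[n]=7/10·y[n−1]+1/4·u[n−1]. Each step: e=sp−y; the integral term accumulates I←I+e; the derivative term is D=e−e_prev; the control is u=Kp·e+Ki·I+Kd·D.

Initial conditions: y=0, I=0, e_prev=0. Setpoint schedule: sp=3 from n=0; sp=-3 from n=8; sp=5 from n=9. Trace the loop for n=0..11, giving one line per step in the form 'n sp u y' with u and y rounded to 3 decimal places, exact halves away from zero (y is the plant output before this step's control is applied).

0 3 6.750 0.000
1 3 7.453 1.688
2 3 6.369 3.045
3 3 4.775 3.723
4 3 3.517 3.800
5 3 2.904 3.539
6 3 2.851 3.203
7 3 3.104 2.955
8 -3 -10.080 2.845
9 5 6.743 -0.529
10 5 10.886 1.316
11 5 11.177 3.643

(exact arithmetic carried between steps; '≈' marks a value shown rounded to 6 d.p. or computed from one; I and e_prev carry over from the previous line; the table rounds u and y to 3 d.p., halves away from zero)
n=0: y=0, sp=3, e=sp−y=3; I=3, D=e−e_prev=3; u=3/4·3+3/2·3+0·3=6.75; next y=7/10·0+1/4·6.75=1.6875
n=1: y=1.6875, sp=3, e=sp−y=1.3125; I=4.3125, D=e−e_prev=-1.6875; u=3/4·1.3125+3/2·4.3125+0·(-1.6875)=7.453125; next y=7/10·1.6875+1/4·7.453125≈3.044531
n=2: y≈3.044531, sp=3, e=sp−y≈-0.044531; I≈4.267969, D=e−e_prev≈-1.357031; u=3/4·(-0.044531)+3/2·4.267969+0·(-1.357031)≈6.368555; next y=7/10·3.044531+1/4·6.368555≈3.723311
n=3: y≈3.723311, sp=3, e=sp−y≈-0.723311; I≈3.544658, D=e−e_prev≈-0.678779; u=3/4·(-0.723311)+3/2·3.544658+0·(-0.678779)≈4.774504; next y=7/10·3.723311+1/4·4.774504≈3.799943
n=4: y≈3.799943, sp=3, e=sp−y≈-0.799943; I≈2.744715, D=e−e_prev≈-0.076633; u=3/4·(-0.799943)+3/2·2.744715+0·(-0.076633)≈3.517114; next y=7/10·3.799943+1/4·3.517114≈3.539239
n=5: y≈3.539239, sp=3, e=sp−y≈-0.539239; I≈2.205476, D=e−e_prev≈0.260704; u=3/4·(-0.539239)+3/2·2.205476+0·0.260704≈2.903784; next y=7/10·3.539239+1/4·2.903784≈3.203413
n=6: y≈3.203413, sp=3, e=sp−y≈-0.203413; I≈2.002062, D=e−e_prev≈0.335826; u=3/4·(-0.203413)+3/2·2.002062+0·0.335826≈2.850533; next y=7/10·3.203413+1/4·2.850533≈2.955023
n=7: y≈2.955023, sp=3, e=sp−y≈0.044977; I≈2.047040, D=e−e_prev≈0.248391; u=3/4·0.044977+3/2·2.047040+0·0.248391≈3.104292; next y=7/10·2.955023+1/4·3.104292≈2.844589
n=8: y≈2.844589, sp=-3, e=sp−y≈-5.844589; I≈-3.797549, D=e−e_prev≈-5.889566; u=3/4·(-5.844589)+3/2·(-3.797549)+0·(-5.889566)≈-10.079766; next y=7/10·2.844589+1/4·(-10.079766)≈-0.528729
n=9: y≈-0.528729, sp=5, e=sp−y≈5.528729; I≈1.731180, D=e−e_prev≈11.373318; u=3/4·5.528729+3/2·1.731180+0·11.373318≈6.743317; next y=7/10·(-0.528729)+1/4·6.743317≈1.315719
n=10: y≈1.315719, sp=5, e=sp−y≈3.684281; I≈5.415461, D=e−e_prev≈-1.844448; u=3/4·3.684281+3/2·5.415461+0·(-1.844448)≈10.886403; next y=7/10·1.315719+1/4·10.886403≈3.642604
n=11: y≈3.642604, sp=5, e=sp−y≈1.357396; I≈6.772857, D=e−e_prev≈-2.326885; u=3/4·1.357396+3/2·6.772857+0·(-2.326885)≈11.177333; next y=7/10·3.642604+1/4·11.177333≈5.344156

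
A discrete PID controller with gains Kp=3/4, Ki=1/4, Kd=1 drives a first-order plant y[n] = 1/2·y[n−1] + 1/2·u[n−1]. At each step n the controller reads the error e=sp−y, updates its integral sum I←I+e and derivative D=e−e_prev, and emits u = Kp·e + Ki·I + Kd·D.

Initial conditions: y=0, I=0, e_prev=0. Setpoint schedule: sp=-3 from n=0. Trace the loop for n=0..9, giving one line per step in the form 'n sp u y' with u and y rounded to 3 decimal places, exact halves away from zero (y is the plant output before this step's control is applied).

0 -3 -6.000 0.000
1 -3 2.250 -3.000
2 -3 -6.000 -0.375
3 -3 1.594 -3.188
4 -3 -5.953 -0.797
5 -3 1.043 -3.375
6 -3 -5.859 -1.166
7 -3 0.584 -3.513
8 -3 -5.731 -1.464
9 -3 0.201 -3.598

(exact arithmetic carried between steps; '≈' marks a value shown rounded to 6 d.p. or computed from one; I and e_prev carry over from the previous line; the table rounds u and y to 3 d.p., halves away from zero)
n=0: y=0, sp=-3, e=sp−y=-3; I=-3, D=e−e_prev=-3; u=3/4·(-3)+1/4·(-3)+1·(-3)=-6; next y=1/2·0+1/2·(-6)=-3
n=1: y=-3, sp=-3, e=sp−y=0; I=-3, D=e−e_prev=3; u=3/4·0+1/4·(-3)+1·3=2.25; next y=1/2·(-3)+1/2·2.25=-0.375
n=2: y=-0.375, sp=-3, e=sp−y=-2.625; I=-5.625, D=e−e_prev=-2.625; u=3/4·(-2.625)+1/4·(-5.625)+1·(-2.625)=-6; next y=1/2·(-0.375)+1/2·(-6)=-3.1875
n=3: y=-3.1875, sp=-3, e=sp−y=0.1875; I=-5.4375, D=e−e_prev=2.8125; u=3/4·0.1875+1/4·(-5.4375)+1·2.8125=1.59375; next y=1/2·(-3.1875)+1/2·1.59375=-0.796875
n=4: y=-0.796875, sp=-3, e=sp−y=-2.203125; I=-7.640625, D=e−e_prev=-2.390625; u=3/4·(-2.203125)+1/4·(-7.640625)+1·(-2.390625)=-5.953125; next y=1/2·(-0.796875)+1/2·(-5.953125)=-3.375
n=5: y=-3.375, sp=-3, e=sp−y=0.375; I=-7.265625, D=e−e_prev=2.578125; u=3/4·0.375+1/4·(-7.265625)+1·2.578125≈1.042969; next y=1/2·(-3.375)+1/2·1.042969≈-1.166016
n=6: y≈-1.166016, sp=-3, e=sp−y≈-1.833984; I≈-9.099609, D=e−e_prev≈-2.208984; u=3/4·(-1.833984)+1/4·(-9.099609)+1·(-2.208984)≈-5.859375; next y=1/2·(-1.166016)+1/2·(-5.859375)≈-3.512695
n=7: y≈-3.512695, sp=-3, e=sp−y≈0.512695; I≈-8.586914, D=e−e_prev≈2.346680; u=3/4·0.512695+1/4·(-8.586914)+1·2.346680≈0.584473; next y=1/2·(-3.512695)+1/2·0.584473≈-1.464111
n=8: y≈-1.464111, sp=-3, e=sp−y≈-1.535889; I≈-10.122803, D=e−e_prev≈-2.048584; u=3/4·(-1.535889)+1/4·(-10.122803)+1·(-2.048584)≈-5.731201; next y=1/2·(-1.464111)+1/2·(-5.731201)≈-3.597656
n=9: y≈-3.597656, sp=-3, e=sp−y≈0.597656; I≈-9.525146, D=e−e_prev≈2.133545; u=3/4·0.597656+1/4·(-9.525146)+1·2.133545≈0.200500; next y=1/2·(-3.597656)+1/2·0.200500≈-1.698578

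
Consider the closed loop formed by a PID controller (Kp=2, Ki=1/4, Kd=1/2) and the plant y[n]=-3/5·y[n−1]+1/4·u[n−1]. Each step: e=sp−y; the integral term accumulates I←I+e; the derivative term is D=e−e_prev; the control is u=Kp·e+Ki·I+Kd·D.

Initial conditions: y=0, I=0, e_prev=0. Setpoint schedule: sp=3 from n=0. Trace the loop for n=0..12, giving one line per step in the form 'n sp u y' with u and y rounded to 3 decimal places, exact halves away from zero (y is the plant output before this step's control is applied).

0 3 8.250 0.000
1 3 1.828 2.063
2 3 10.912 -0.780
3 3 -0.500 3.196
4 3 15.846 -2.043
5 3 -5.395 5.187
6 3 24.206 -4.461
7 3 -15.024 8.728
8 3 38.873 -8.993
9 3 -33.284 15.114
10 3 65.125 -17.389
11 3 -67.316 26.715
12 3 112.633 -32.858

(exact arithmetic carried between steps; '≈' marks a value shown rounded to 6 d.p. or computed from one; I and e_prev carry over from the previous line; the table rounds u and y to 3 d.p., halves away from zero)
n=0: y=0, sp=3, e=sp−y=3; I=3, D=e−e_prev=3; u=2·3+1/4·3+1/2·3=8.25; next y=-3/5·0+1/4·8.25=2.0625
n=1: y=2.0625, sp=3, e=sp−y=0.9375; I=3.9375, D=e−e_prev=-2.0625; u=2·0.9375+1/4·3.9375+1/2·(-2.0625)=1.828125; next y=-3/5·2.0625+1/4·1.828125≈-0.780469
n=2: y≈-0.780469, sp=3, e=sp−y≈3.780469; I≈7.717969, D=e−e_prev≈2.842969; u=2·3.780469+1/4·7.717969+1/2·2.842969≈10.911914; next y=-3/5·(-0.780469)+1/4·10.911914≈3.196260
n=3: y≈3.196260, sp=3, e=sp−y≈-0.196260; I≈7.521709, D=e−e_prev≈-3.976729; u=2·(-0.196260)+1/4·7.521709+1/2·(-3.976729)≈-0.500457; next y=-3/5·3.196260+1/4·(-0.500457)≈-2.042870
n=4: y≈-2.042870, sp=3, e=sp−y≈5.042870; I≈12.564579, D=e−e_prev≈5.239130; u=2·5.042870+1/4·12.564579+1/2·5.239130≈15.846450; next y=-3/5·(-2.042870)+1/4·15.846450≈5.187334
n=5: y≈5.187334, sp=3, e=sp−y≈-2.187334; I≈10.377245, D=e−e_prev≈-7.230204; u=2·(-2.187334)+1/4·10.377245+1/2·(-7.230204)≈-5.395460; next y=-3/5·5.187334+1/4·(-5.395460)≈-4.461266
n=6: y≈-4.461266, sp=3, e=sp−y≈7.461266; I≈17.838510, D=e−e_prev≈9.648600; u=2·7.461266+1/4·17.838510+1/2·9.648600≈24.206459; next y=-3/5·(-4.461266)+1/4·24.206459≈8.728374
n=7: y≈8.728374, sp=3, e=sp−y≈-5.728374; I≈12.110136, D=e−e_prev≈-13.189640; u=2·(-5.728374)+1/4·12.110136+1/2·(-13.189640)≈-15.024034; next y=-3/5·8.728374+1/4·(-15.024034)≈-8.993033
n=8: y≈-8.993033, sp=3, e=sp−y≈11.993033; I≈24.103169, D=e−e_prev≈17.721407; u=2·11.993033+1/4·24.103169+1/2·17.721407≈38.872562; next y=-3/5·(-8.993033)+1/4·38.872562≈15.113960
n=9: y≈15.113960, sp=3, e=sp−y≈-12.113960; I≈11.989209, D=e−e_prev≈-24.106993; u=2·(-12.113960)+1/4·11.989209+1/2·(-24.106993)≈-33.284115; next y=-3/5·15.113960+1/4·(-33.284115)≈-17.389405
n=10: y≈-17.389405, sp=3, e=sp−y≈20.389405; I≈32.378614, D=e−e_prev≈32.503365; u=2·20.389405+1/4·32.378614+1/2·32.503365≈65.125145; next y=-3/5·(-17.389405)+1/4·65.125145≈26.714929
n=11: y≈26.714929, sp=3, e=sp−y≈-23.714929; I≈8.663684, D=e−e_prev≈-44.104334; u=2·(-23.714929)+1/4·8.663684+1/2·(-44.104334)≈-67.316104; next y=-3/5·26.714929+1/4·(-67.316104)≈-32.857984
n=12: y≈-32.857984, sp=3, e=sp−y≈35.857984; I≈44.521668, D=e−e_prev≈59.572913; u=2·35.857984+1/4·44.521668+1/2·59.572913≈112.632840; next y=-3/5·(-32.857984)+1/4·112.632840≈47.873000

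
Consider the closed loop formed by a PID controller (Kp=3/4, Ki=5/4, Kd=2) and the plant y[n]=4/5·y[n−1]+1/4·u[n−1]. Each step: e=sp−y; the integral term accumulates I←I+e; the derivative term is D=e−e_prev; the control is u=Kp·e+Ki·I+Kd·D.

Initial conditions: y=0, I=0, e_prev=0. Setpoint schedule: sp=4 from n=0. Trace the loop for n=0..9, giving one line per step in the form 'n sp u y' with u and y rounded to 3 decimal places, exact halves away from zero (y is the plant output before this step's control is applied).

0 4 16.000 0.000
1 4 -3.000 4.000
2 4 11.200 2.450
3 4 0.798 4.760
4 4 7.478 4.007
5 4 1.691 5.075
6 4 4.852 4.483
7 4 1.798 4.800
8 4 3.473 4.289
9 4 2.049 4.300

(exact arithmetic carried between steps; '≈' marks a value shown rounded to 6 d.p. or computed from one; I and e_prev carry over from the previous line; the table rounds u and y to 3 d.p., halves away from zero)
n=0: y=0, sp=4, e=sp−y=4; I=4, D=e−e_prev=4; u=3/4·4+5/4·4+2·4=16; next y=4/5·0+1/4·16=4
n=1: y=4, sp=4, e=sp−y=0; I=4, D=e−e_prev=-4; u=3/4·0+5/4·4+2·(-4)=-3; next y=4/5·4+1/4·(-3)=2.45
n=2: y=2.45, sp=4, e=sp−y=1.55; I=5.55, D=e−e_prev=1.55; u=3/4·1.55+5/4·5.55+2·1.55=11.2; next y=4/5·2.45+1/4·11.2=4.76
n=3: y=4.76, sp=4, e=sp−y=-0.76; I=4.79, D=e−e_prev=-2.31; u=3/4·(-0.76)+5/4·4.79+2·(-2.31)=0.7975; next y=4/5·4.76+1/4·0.7975=4.007375
n=4: y=4.007375, sp=4, e=sp−y=-0.007375; I=4.782625, D=e−e_prev=0.752625; u=3/4·(-0.007375)+5/4·4.782625+2·0.752625=7.478; next y=4/5·4.007375+1/4·7.478=5.0754
n=5: y=5.0754, sp=4, e=sp−y=-1.0754; I=3.707225, D=e−e_prev=-1.068025; u=3/4·(-1.0754)+5/4·3.707225+2·(-1.068025)≈1.691431; next y=4/5·5.0754+1/4·1.691431≈4.483178
n=6: y≈4.483178, sp=4, e=sp−y≈-0.483178; I≈3.224047, D=e−e_prev≈0.592222; u=3/4·(-0.483178)+5/4·3.224047+2·0.592222≈4.85212; next y=4/5·4.483178+1/4·4.85212≈4.799572
n=7: y≈4.799572, sp=4, e=sp−y≈-0.799572; I≈2.424475, D=e−e_prev≈-0.316394; u=3/4·(-0.799572)+5/4·2.424475+2·(-0.316394)≈1.798126; next y=4/5·4.799572+1/4·1.798126≈4.289189
n=8: y≈4.289189, sp=4, e=sp−y≈-0.289189; I≈2.135286, D=e−e_prev≈0.510383; u=3/4·(-0.289189)+5/4·2.135286+2·0.510383≈3.472981; next y=4/5·4.289189+1/4·3.472981≈4.299597
n=9: y≈4.299597, sp=4, e=sp−y≈-0.299597; I≈1.835689, D=e−e_prev≈-0.010408; u=3/4·(-0.299597)+5/4·1.835689+2·(-0.010408)≈2.049099; next y=4/5·4.299597+1/4·2.049099≈3.951952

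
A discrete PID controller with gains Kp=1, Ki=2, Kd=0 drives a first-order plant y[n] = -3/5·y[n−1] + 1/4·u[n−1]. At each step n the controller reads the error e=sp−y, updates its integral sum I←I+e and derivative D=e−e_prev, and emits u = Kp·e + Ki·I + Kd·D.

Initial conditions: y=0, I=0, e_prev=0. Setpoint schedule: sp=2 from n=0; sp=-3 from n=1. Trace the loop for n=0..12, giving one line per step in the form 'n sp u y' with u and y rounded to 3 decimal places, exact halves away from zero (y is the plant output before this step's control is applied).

0 2 6.000 0.000
1 -3 -9.500 1.500
2 -3 -4.175 -3.275
3 -3 -16.214 0.921
4 -3 -7.474 -4.606
5 -3 -20.766 0.895
6 -3 -8.685 -5.729
7 -3 -24.211 1.266
8 -3 -8.508 -6.812
9 -3 -27.202 1.960
10 -3 -7.311 -7.977
11 -3 -30.162 2.958
12 -3 -5.258 -9.316

(exact arithmetic carried between steps; '≈' marks a value shown rounded to 6 d.p. or computed from one; I and e_prev carry over from the previous line; the table rounds u and y to 3 d.p., halves away from zero)
n=0: y=0, sp=2, e=sp−y=2; I=2, D=e−e_prev=2; u=1·2+2·2+0·2=6; next y=-3/5·0+1/4·6=1.5
n=1: y=1.5, sp=-3, e=sp−y=-4.5; I=-2.5, D=e−e_prev=-6.5; u=1·(-4.5)+2·(-2.5)+0·(-6.5)=-9.5; next y=-3/5·1.5+1/4·(-9.5)=-3.275
n=2: y=-3.275, sp=-3, e=sp−y=0.275; I=-2.225, D=e−e_prev=4.775; u=1·0.275+2·(-2.225)+0·4.775=-4.175; next y=-3/5·(-3.275)+1/4·(-4.175)=0.92125
n=3: y=0.92125, sp=-3, e=sp−y=-3.92125; I=-6.14625, D=e−e_prev=-4.19625; u=1·(-3.92125)+2·(-6.14625)+0·(-4.19625)=-16.21375; next y=-3/5·0.92125+1/4·(-16.21375)≈-4.606188
n=4: y≈-4.606188, sp=-3, e=sp−y≈1.606188; I≈-4.540063, D=e−e_prev≈5.527438; u=1·1.606188+2·(-4.540063)+0·5.527438≈-7.473938; next y=-3/5·(-4.606188)+1/4·(-7.473938)≈0.895228
n=5: y≈0.895228, sp=-3, e=sp−y≈-3.895228; I≈-8.435291, D=e−e_prev≈-5.501416; u=1·(-3.895228)+2·(-8.435291)+0·(-5.501416)≈-20.765809; next y=-3/5·0.895228+1/4·(-20.765809)≈-5.728589
n=6: y≈-5.728589, sp=-3, e=sp−y≈2.728589; I≈-5.706701, D=e−e_prev≈6.623817; u=1·2.728589+2·(-5.706701)+0·6.623817≈-8.684814; next y=-3/5·(-5.728589)+1/4·(-8.684814)≈1.265950
n=7: y≈1.265950, sp=-3, e=sp−y≈-4.265950; I≈-9.972652, D=e−e_prev≈-6.994539; u=1·(-4.265950)+2·(-9.972652)+0·(-6.994539)≈-24.211253; next y=-3/5·1.265950+1/4·(-24.211253)≈-6.812383
n=8: y≈-6.812383, sp=-3, e=sp−y≈3.812383; I≈-6.160268, D=e−e_prev≈8.078334; u=1·3.812383+2·(-6.160268)+0·8.078334≈-8.508153; next y=-3/5·(-6.812383)+1/4·(-8.508153)≈1.960392
n=9: y≈1.960392, sp=-3, e=sp−y≈-4.960392; I≈-11.120660, D=e−e_prev≈-8.772775; u=1·(-4.960392)+2·(-11.120660)+0·(-8.772775)≈-27.201712; next y=-3/5·1.960392+1/4·(-27.201712)≈-7.976663
n=10: y≈-7.976663, sp=-3, e=sp−y≈4.976663; I≈-6.143997, D=e−e_prev≈9.937055; u=1·4.976663+2·(-6.143997)+0·9.937055≈-7.311331; next y=-3/5·(-7.976663)+1/4·(-7.311331)≈2.958165
n=11: y≈2.958165, sp=-3, e=sp−y≈-5.958165; I≈-12.102162, D=e−e_prev≈-10.934828; u=1·(-5.958165)+2·(-12.102162)+0·(-10.934828)≈-30.162489; next y=-3/5·2.958165+1/4·(-30.162489)≈-9.315521
n=12: y≈-9.315521, sp=-3, e=sp−y≈6.315521; I≈-5.786641, D=e−e_prev≈12.273686; u=1·6.315521+2·(-5.786641)+0·12.273686≈-5.257760; next y=-3/5·(-9.315521)+1/4·(-5.257760)≈4.274873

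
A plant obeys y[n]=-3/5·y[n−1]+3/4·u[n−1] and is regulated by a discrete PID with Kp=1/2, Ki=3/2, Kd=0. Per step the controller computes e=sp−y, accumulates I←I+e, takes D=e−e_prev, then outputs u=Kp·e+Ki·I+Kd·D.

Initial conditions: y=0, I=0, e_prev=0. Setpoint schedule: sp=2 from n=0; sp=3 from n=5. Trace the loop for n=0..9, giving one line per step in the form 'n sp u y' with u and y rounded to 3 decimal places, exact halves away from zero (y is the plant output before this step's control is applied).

0 2 4.000 0.000
1 2 1.000 3.000
2 2 7.600 -1.050
3 2 -2.585 6.330
4 2 15.054 -5.737
5 3 -12.279 14.732
6 3 35.684 -18.049
7 3 -44.025 37.592
8 3 90.420 -55.574
9 3 -135.186 101.159

(exact arithmetic carried between steps; '≈' marks a value shown rounded to 6 d.p. or computed from one; I and e_prev carry over from the previous line; the table rounds u and y to 3 d.p., halves away from zero)
n=0: y=0, sp=2, e=sp−y=2; I=2, D=e−e_prev=2; u=1/2·2+3/2·2+0·2=4; next y=-3/5·0+3/4·4=3
n=1: y=3, sp=2, e=sp−y=-1; I=1, D=e−e_prev=-3; u=1/2·(-1)+3/2·1+0·(-3)=1; next y=-3/5·3+3/4·1=-1.05
n=2: y=-1.05, sp=2, e=sp−y=3.05; I=4.05, D=e−e_prev=4.05; u=1/2·3.05+3/2·4.05+0·4.05=7.6; next y=-3/5·(-1.05)+3/4·7.6=6.33
n=3: y=6.33, sp=2, e=sp−y=-4.33; I=-0.28, D=e−e_prev=-7.38; u=1/2·(-4.33)+3/2·(-0.28)+0·(-7.38)=-2.585; next y=-3/5·6.33+3/4·(-2.585)=-5.73675
n=4: y=-5.73675, sp=2, e=sp−y=7.73675; I=7.45675, D=e−e_prev=12.06675; u=1/2·7.73675+3/2·7.45675+0·12.06675=15.0535; next y=-3/5·(-5.73675)+3/4·15.0535=14.732175
n=5: y=14.732175, sp=3, e=sp−y=-11.732175; I=-4.275425, D=e−e_prev=-19.468925; u=1/2·(-11.732175)+3/2·(-4.275425)+0·(-19.468925)=-12.279225; next y=-3/5·14.732175+3/4·(-12.279225)≈-18.048724
n=6: y≈-18.048724, sp=3, e=sp−y≈21.048724; I≈16.773299, D=e−e_prev≈32.780899; u=1/2·21.048724+3/2·16.773299+0·32.780899≈35.68431; next y=-3/5·(-18.048724)+3/4·35.68431≈37.592467
n=7: y≈37.592467, sp=3, e=sp−y≈-34.592467; I≈-17.819168, D=e−e_prev≈-55.641191; u=1/2·(-34.592467)+3/2·(-17.819168)+0·(-55.641191)≈-44.024985; next y=-3/5·37.592467+3/4·(-44.024985)≈-55.574219
n=8: y≈-55.574219, sp=3, e=sp−y≈58.574219; I≈40.755051, D=e−e_prev≈93.166686; u=1/2·58.574219+3/2·40.755051+0·93.166686≈90.419686; next y=-3/5·(-55.574219)+3/4·90.419686≈101.159296
n=9: y≈101.159296, sp=3, e=sp−y≈-98.159296; I≈-57.404245, D=e−e_prev≈-156.733515; u=1/2·(-98.159296)+3/2·(-57.404245)+0·(-156.733515)≈-135.186016; next y=-3/5·101.159296+3/4·(-135.186016)≈-162.085089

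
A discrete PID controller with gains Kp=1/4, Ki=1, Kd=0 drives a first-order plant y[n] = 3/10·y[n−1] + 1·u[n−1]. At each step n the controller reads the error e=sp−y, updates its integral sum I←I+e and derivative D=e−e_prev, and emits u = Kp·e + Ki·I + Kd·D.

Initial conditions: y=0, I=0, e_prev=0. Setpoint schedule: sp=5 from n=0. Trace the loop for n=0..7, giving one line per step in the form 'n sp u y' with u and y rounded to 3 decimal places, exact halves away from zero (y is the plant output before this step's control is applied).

0 5 6.250 0.000
1 5 3.438 6.250
2 5 3.359 5.313
3 5 3.496 4.953
4 5 3.507 4.982
5 5 3.501 5.001
6 5 3.500 5.001
7 5 3.500 5.000

(exact arithmetic carried between steps; '≈' marks a value shown rounded to 6 d.p. or computed from one; I and e_prev carry over from the previous line; the table rounds u and y to 3 d.p., halves away from zero)
n=0: y=0, sp=5, e=sp−y=5; I=5, D=e−e_prev=5; u=1/4·5+1·5+0·5=6.25; next y=3/10·0+1·6.25=6.25
n=1: y=6.25, sp=5, e=sp−y=-1.25; I=3.75, D=e−e_prev=-6.25; u=1/4·(-1.25)+1·3.75+0·(-6.25)=3.4375; next y=3/10·6.25+1·3.4375=5.3125
n=2: y=5.3125, sp=5, e=sp−y=-0.3125; I=3.4375, D=e−e_prev=0.9375; u=1/4·(-0.3125)+1·3.4375+0·0.9375=3.359375; next y=3/10·5.3125+1·3.359375=4.953125
n=3: y=4.953125, sp=5, e=sp−y=0.046875; I=3.484375, D=e−e_prev=0.359375; u=1/4·0.046875+1·3.484375+0·0.359375≈3.496094; next y=3/10·4.953125+1·3.496094≈4.982031
n=4: y≈4.982031, sp=5, e=sp−y≈0.017969; I≈3.502344, D=e−e_prev≈-0.028906; u=1/4·0.017969+1·3.502344+0·(-0.028906)≈3.506836; next y=3/10·4.982031+1·3.506836≈5.001445
n=5: y≈5.001445, sp=5, e=sp−y≈-0.001445; I≈3.500898, D=e−e_prev≈-0.019414; u=1/4·(-0.001445)+1·3.500898+0·(-0.019414)≈3.500537; next y=3/10·5.001445+1·3.500537≈5.000971
n=6: y≈5.000971, sp=5, e=sp−y≈-0.000971; I≈3.499928, D=e−e_prev≈0.000475; u=1/4·(-0.000971)+1·3.499928+0·0.000475≈3.499685; next y=3/10·5.000971+1·3.499685≈4.999976
n=7: y≈4.999976, sp=5, e=sp−y≈0.000024; I≈3.499951, D=e−e_prev≈0.000994; u=1/4·0.000024+1·3.499951+0·0.000994≈3.499957; next y=3/10·4.999976+1·3.499957≈4.999950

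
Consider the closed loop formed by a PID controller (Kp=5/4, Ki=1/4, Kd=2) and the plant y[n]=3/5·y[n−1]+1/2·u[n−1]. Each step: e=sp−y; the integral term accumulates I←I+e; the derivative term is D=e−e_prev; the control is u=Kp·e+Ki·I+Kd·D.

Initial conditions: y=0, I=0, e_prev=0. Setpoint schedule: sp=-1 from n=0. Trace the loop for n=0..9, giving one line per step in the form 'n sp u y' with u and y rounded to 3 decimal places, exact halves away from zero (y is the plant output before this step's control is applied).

(exact arithmetic carried between steps; '≈' marks a value shown rounded to 6 d.p. or computed from one; I and e_prev carry over from the previous line; the table rounds u and y to 3 d.p., halves away from zero)
n=0: y=0, sp=-1, e=sp−y=-1; I=-1, D=e−e_prev=-1; u=5/4·(-1)+1/4·(-1)+2·(-1)=-3.5; next y=3/5·0+1/2·(-3.5)=-1.75
n=1: y=-1.75, sp=-1, e=sp−y=0.75; I=-0.25, D=e−e_prev=1.75; u=5/4·0.75+1/4·(-0.25)+2·1.75=4.375; next y=3/5·(-1.75)+1/2·4.375=1.1375
n=2: y=1.1375, sp=-1, e=sp−y=-2.1375; I=-2.3875, D=e−e_prev=-2.8875; u=5/4·(-2.1375)+1/4·(-2.3875)+2·(-2.8875)=-9.04375; next y=3/5·1.1375+1/2·(-9.04375)=-3.839375
n=3: y=-3.839375, sp=-1, e=sp−y=2.839375; I=0.451875, D=e−e_prev=4.976875; u=5/4·2.839375+1/4·0.451875+2·4.976875≈13.615938; next y=3/5·(-3.839375)+1/2·13.615938≈4.504344
n=4: y≈4.504344, sp=-1, e=sp−y≈-5.504344; I≈-5.052469, D=e−e_prev≈-8.343719; u=5/4·(-5.504344)+1/4·(-5.052469)+2·(-8.343719)≈-24.830984; next y=3/5·4.504344+1/2·(-24.830984)≈-9.712886
n=5: y≈-9.712886, sp=-1, e=sp−y≈8.712886; I≈3.660417, D=e−e_prev≈14.217230; u=5/4·8.712886+1/4·3.660417+2·14.217230≈40.240671; next y=3/5·(-9.712886)+1/2·40.240671≈14.292604
n=6: y≈14.292604, sp=-1, e=sp−y≈-15.292604; I≈-11.632187, D=e−e_prev≈-24.005490; u=5/4·(-15.292604)+1/4·(-11.632187)+2·(-24.005490)≈-70.034782; next y=3/5·14.292604+1/2·(-70.034782)≈-26.441828
n=7: y≈-26.441828, sp=-1, e=sp−y≈25.441828; I≈13.809642, D=e−e_prev≈40.734432; u=5/4·25.441828+1/4·13.809642+2·40.734432≈116.723561; next y=3/5·(-26.441828)+1/2·116.723561≈42.496683
n=8: y≈42.496683, sp=-1, e=sp−y≈-43.496683; I≈-29.687042, D=e−e_prev≈-68.938512; u=5/4·(-43.496683)+1/4·(-29.687042)+2·(-68.938512)≈-199.669638; next y=3/5·42.496683+1/2·(-199.669638)≈-74.336809
n=9: y≈-74.336809, sp=-1, e=sp−y≈73.336809; I≈43.649767, D=e−e_prev≈116.833492; u=5/4·73.336809+1/4·43.649767+2·116.833492≈336.250437; next y=3/5·(-74.336809)+1/2·336.250437≈123.523133

0 -1 -3.500 0.000
1 -1 4.375 -1.750
2 -1 -9.044 1.138
3 -1 13.616 -3.839
4 -1 -24.831 4.504
5 -1 40.241 -9.713
6 -1 -70.035 14.293
7 -1 116.724 -26.442
8 -1 -199.670 42.497
9 -1 336.250 -74.337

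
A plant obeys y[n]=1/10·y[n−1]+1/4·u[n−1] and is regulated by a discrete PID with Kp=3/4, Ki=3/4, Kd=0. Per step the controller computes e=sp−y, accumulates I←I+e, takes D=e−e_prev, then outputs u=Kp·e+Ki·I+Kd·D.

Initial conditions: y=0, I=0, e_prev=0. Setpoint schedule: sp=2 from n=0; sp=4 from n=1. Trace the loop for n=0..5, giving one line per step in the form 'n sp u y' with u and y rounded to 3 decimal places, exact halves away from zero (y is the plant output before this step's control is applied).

(exact arithmetic carried between steps; '≈' marks a value shown rounded to 6 d.p. or computed from one; I and e_prev carry over from the previous line; the table rounds u and y to 3 d.p., halves away from zero)
n=0: y=0, sp=2, e=sp−y=2; I=2, D=e−e_prev=2; u=3/4·2+3/4·2+0·2=3; next y=1/10·0+1/4·3=0.75
n=1: y=0.75, sp=4, e=sp−y=3.25; I=5.25, D=e−e_prev=1.25; u=3/4·3.25+3/4·5.25+0·1.25=6.375; next y=1/10·0.75+1/4·6.375=1.66875
n=2: y=1.66875, sp=4, e=sp−y=2.33125; I=7.58125, D=e−e_prev=-0.91875; u=3/4·2.33125+3/4·7.58125+0·(-0.91875)=7.434375; next y=1/10·1.66875+1/4·7.434375≈2.025469
n=3: y≈2.025469, sp=4, e=sp−y≈1.974531; I≈9.555781, D=e−e_prev≈-0.356719; u=3/4·1.974531+3/4·9.555781+0·(-0.356719)≈8.647734; next y=1/10·2.025469+1/4·8.647734≈2.364480
n=4: y≈2.364480, sp=4, e=sp−y≈1.635520; I≈11.191301, D=e−e_prev≈-0.339012; u=3/4·1.635520+3/4·11.191301+0·(-0.339012)≈9.620115; next y=1/10·2.364480+1/4·9.620115≈2.641477
n=5: y≈2.641477, sp=4, e=sp−y≈1.358523; I≈12.549824, D=e−e_prev≈-0.276996; u=3/4·1.358523+3/4·12.549824+0·(-0.276996)≈10.431260; next y=1/10·2.641477+1/4·10.431260≈2.871963

0 2 3.000 0.000
1 4 6.375 0.750
2 4 7.434 1.669
3 4 8.648 2.025
4 4 9.620 2.364
5 4 10.431 2.641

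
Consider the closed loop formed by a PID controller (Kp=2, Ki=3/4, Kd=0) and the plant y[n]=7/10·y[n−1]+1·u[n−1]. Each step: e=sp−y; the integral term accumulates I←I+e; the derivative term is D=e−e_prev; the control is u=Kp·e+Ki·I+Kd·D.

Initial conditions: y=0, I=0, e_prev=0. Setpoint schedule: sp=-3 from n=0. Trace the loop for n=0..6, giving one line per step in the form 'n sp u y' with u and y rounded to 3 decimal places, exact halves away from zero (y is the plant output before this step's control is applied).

(exact arithmetic carried between steps; '≈' marks a value shown rounded to 6 d.p. or computed from one; I and e_prev carry over from the previous line; the table rounds u and y to 3 d.p., halves away from zero)
n=0: y=0, sp=-3, e=sp−y=-3; I=-3, D=e−e_prev=-3; u=2·(-3)+3/4·(-3)+0·(-3)=-8.25; next y=7/10·0+1·(-8.25)=-8.25
n=1: y=-8.25, sp=-3, e=sp−y=5.25; I=2.25, D=e−e_prev=8.25; u=2·5.25+3/4·2.25+0·8.25=12.1875; next y=7/10·(-8.25)+1·12.1875=6.4125
n=2: y=6.4125, sp=-3, e=sp−y=-9.4125; I=-7.1625, D=e−e_prev=-14.6625; u=2·(-9.4125)+3/4·(-7.1625)+0·(-14.6625)=-24.196875; next y=7/10·6.4125+1·(-24.196875)=-19.708125
n=3: y=-19.708125, sp=-3, e=sp−y=16.708125; I=9.545625, D=e−e_prev=26.120625; u=2·16.708125+3/4·9.545625+0·26.120625≈40.575469; next y=7/10·(-19.708125)+1·40.575469≈26.779781
n=4: y≈26.779781, sp=-3, e=sp−y≈-29.779781; I≈-20.234156, D=e−e_prev≈-46.487906; u=2·(-29.779781)+3/4·(-20.234156)+0·(-46.487906)≈-74.735180; next y=7/10·26.779781+1·(-74.735180)≈-55.989333
n=5: y≈-55.989333, sp=-3, e=sp−y≈52.989333; I≈32.755177, D=e−e_prev≈82.769114; u=2·52.989333+3/4·32.755177+0·82.769114≈130.545048; next y=7/10·(-55.989333)+1·130.545048≈91.352515
n=6: y≈91.352515, sp=-3, e=sp−y≈-94.352515; I≈-61.597339, D=e−e_prev≈-147.341848; u=2·(-94.352515)+3/4·(-61.597339)+0·(-147.341848)≈-234.903034; next y=7/10·91.352515+1·(-234.903034)≈-170.956273

0 -3 -8.250 0.000
1 -3 12.188 -8.250
2 -3 -24.197 6.413
3 -3 40.575 -19.708
4 -3 -74.735 26.780
5 -3 130.545 -55.989
6 -3 -234.903 91.353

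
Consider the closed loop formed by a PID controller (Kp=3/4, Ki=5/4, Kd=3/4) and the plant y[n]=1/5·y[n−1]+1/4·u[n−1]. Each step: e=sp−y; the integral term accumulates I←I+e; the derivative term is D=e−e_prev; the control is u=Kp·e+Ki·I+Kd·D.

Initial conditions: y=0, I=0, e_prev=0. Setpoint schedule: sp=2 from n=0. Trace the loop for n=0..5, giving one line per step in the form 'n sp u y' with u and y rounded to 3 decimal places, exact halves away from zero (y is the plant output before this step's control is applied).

0 2 5.500 0.000
1 2 2.719 1.375
2 2 5.687 0.955
3 2 4.869 1.613
4 2 6.047 1.540
5 2 5.798 1.820

(exact arithmetic carried between steps; '≈' marks a value shown rounded to 6 d.p. or computed from one; I and e_prev carry over from the previous line; the table rounds u and y to 3 d.p., halves away from zero)
n=0: y=0, sp=2, e=sp−y=2; I=2, D=e−e_prev=2; u=3/4·2+5/4·2+3/4·2=5.5; next y=1/5·0+1/4·5.5=1.375
n=1: y=1.375, sp=2, e=sp−y=0.625; I=2.625, D=e−e_prev=-1.375; u=3/4·0.625+5/4·2.625+3/4·(-1.375)=2.71875; next y=1/5·1.375+1/4·2.71875≈0.954688
n=2: y≈0.954688, sp=2, e=sp−y≈1.045313; I≈3.670313, D=e−e_prev≈0.420313; u=3/4·1.045313+5/4·3.670313+3/4·0.420313≈5.687109; next y=1/5·0.954688+1/4·5.687109≈1.612715
n=3: y≈1.612715, sp=2, e=sp−y≈0.387285; I≈4.057598, D=e−e_prev≈-0.658027; u=3/4·0.387285+5/4·4.057598+3/4·(-0.658027)≈4.868940; next y=1/5·1.612715+1/4·4.868940≈1.539778
n=4: y≈1.539778, sp=2, e=sp−y≈0.460222; I≈4.517820, D=e−e_prev≈0.072937; u=3/4·0.460222+5/4·4.517820+3/4·0.072937≈6.047143; next y=1/5·1.539778+1/4·6.047143≈1.819741
n=5: y≈1.819741, sp=2, e=sp−y≈0.180259; I≈4.698078, D=e−e_prev≈-0.279963; u=3/4·0.180259+5/4·4.698078+3/4·(-0.279963)≈5.797819; next y=1/5·1.819741+1/4·5.797819≈1.813403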